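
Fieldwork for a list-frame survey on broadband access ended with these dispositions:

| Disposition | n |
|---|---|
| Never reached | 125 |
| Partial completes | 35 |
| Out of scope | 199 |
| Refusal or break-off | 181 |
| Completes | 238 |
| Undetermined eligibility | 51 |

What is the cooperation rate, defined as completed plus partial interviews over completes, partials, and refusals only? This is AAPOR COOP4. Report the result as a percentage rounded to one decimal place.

60.1%

Numerator: 238 + 35 = 273
Base: 238 + 35 + 181 = 454
COOP4 = 273 / 454 = 0.6013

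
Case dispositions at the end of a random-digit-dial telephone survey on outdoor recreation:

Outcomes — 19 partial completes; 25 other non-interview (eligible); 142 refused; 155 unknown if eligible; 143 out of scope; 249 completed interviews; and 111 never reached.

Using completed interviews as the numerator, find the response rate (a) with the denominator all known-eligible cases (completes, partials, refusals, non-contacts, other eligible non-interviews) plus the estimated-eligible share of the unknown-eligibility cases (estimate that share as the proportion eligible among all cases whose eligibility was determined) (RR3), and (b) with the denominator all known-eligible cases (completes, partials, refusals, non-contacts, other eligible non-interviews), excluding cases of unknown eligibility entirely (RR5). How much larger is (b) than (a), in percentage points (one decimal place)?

Num = 249
Known eligible = 249 + 19 + 142 + 111 + 25 = 546
e = 546 / (546 + 143) = 546 / 689 = 0.7925
Estimated eligible among unknowns = 0.7925 × 155 = 122.84
Denom = 546 + 122.84 = 668.84
RR3 = 249 / 668.84 = 0.3723
Denom = 249 + 19 + 142 + 111 + 25 = 546
RR5 = 249 / 546 = 0.4560
Difference = 45.60 − 37.23 = 8.37 percentage points

8.4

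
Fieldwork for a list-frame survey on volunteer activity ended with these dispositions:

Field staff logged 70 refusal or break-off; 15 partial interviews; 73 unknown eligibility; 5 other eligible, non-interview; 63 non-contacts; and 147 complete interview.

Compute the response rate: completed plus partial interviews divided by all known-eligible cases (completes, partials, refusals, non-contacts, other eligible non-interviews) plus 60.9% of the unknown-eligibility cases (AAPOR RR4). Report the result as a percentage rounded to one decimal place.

47.0%

Top = 147 + 15 = 162
Determined eligible = 147 + 15 + 70 + 63 + 5 = 300
e × U = 0.6090 × 73 = 44.46
Denom = 300 + 44.46 = 344.46
RR4 = 162 / 344.46 = 0.4703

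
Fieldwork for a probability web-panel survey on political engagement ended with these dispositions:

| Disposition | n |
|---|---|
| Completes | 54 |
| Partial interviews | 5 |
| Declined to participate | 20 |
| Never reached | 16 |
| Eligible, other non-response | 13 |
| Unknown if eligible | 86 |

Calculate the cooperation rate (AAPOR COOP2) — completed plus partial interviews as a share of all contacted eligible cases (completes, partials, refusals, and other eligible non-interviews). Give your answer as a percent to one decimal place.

64.1%

Num → 54 + 5 = 59
Denom → 54 + 5 + 20 + 13 = 92
COOP2 = 59 / 92 = 0.6413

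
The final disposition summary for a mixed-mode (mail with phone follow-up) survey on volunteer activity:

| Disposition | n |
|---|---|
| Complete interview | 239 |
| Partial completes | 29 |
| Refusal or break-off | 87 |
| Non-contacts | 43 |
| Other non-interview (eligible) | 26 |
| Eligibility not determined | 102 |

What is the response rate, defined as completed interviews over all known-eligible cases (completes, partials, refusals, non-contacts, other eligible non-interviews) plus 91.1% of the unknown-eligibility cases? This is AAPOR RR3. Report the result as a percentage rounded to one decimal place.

46.2%

Top = 239
Known eligible = 239 + 29 + 87 + 43 + 26 = 424
Estimated eligible among unknowns = 0.9110 × 102 = 92.92
Denominator = 424 + 92.92 = 516.92
RR3 = 239 / 516.92 = 0.4624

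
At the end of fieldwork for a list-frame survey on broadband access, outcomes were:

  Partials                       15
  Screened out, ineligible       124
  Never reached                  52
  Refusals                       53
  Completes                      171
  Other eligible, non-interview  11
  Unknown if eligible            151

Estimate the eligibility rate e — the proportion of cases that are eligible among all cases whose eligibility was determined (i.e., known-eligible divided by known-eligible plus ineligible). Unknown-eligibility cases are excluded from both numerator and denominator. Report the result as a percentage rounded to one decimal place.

Determined eligible = 171 + 15 + 53 + 52 + 11 = 302
e = 302 / (302 + 124) = 302 / 426 = 0.7089

70.9%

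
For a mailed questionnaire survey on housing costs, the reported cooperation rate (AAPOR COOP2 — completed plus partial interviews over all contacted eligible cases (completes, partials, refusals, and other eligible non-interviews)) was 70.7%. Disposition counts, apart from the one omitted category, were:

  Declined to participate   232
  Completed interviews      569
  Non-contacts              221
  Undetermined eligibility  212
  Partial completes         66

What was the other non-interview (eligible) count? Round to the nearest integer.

31

Numerator = 569 + 66 = 635
COOP2 = 635 / D = 0.707
D = 635 / 0.707 = 898.2
Other denominator terms total 867
other non-interview (eligible) = 898.2 − 867 ≈ 31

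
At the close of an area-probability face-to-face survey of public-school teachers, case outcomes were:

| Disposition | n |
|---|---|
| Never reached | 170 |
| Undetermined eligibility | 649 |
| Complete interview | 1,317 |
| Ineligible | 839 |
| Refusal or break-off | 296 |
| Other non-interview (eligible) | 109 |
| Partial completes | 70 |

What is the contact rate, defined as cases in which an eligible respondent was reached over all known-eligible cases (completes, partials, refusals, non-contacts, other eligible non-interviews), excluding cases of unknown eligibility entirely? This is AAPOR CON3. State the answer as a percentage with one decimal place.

91.3%

Top = 1317 + 70 + 296 + 109 = 1792
Denom = 1317 + 70 + 296 + 170 + 109 = 1962
CON3 = 1792 / 1962 = 0.9134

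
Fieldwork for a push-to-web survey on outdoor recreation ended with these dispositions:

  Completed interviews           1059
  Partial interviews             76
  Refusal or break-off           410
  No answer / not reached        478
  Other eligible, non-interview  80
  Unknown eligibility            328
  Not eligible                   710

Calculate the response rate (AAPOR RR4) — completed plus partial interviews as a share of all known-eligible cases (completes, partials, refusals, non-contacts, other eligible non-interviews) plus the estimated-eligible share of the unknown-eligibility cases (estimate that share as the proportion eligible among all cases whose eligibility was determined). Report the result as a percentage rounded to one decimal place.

Numerator = 1059 + 76 = 1135
Known eligible = 1059 + 76 + 410 + 478 + 80 = 2103
e = 2103 / (2103 + 710) = 2103 / 2813 = 0.7476
Eligible share of unknowns = 0.7476 × 328 = 245.21
Denominator = 2103 + 245.21 = 2348.21
RR4 = 1135 / 2348.21 = 0.4833

48.3%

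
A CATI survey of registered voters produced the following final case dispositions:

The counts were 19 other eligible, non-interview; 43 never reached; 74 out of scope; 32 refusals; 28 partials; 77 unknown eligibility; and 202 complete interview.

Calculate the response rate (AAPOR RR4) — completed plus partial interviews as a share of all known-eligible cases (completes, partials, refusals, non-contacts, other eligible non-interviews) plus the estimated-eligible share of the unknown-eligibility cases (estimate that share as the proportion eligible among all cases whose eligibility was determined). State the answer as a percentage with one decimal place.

Top: 202 + 28 = 230
Determined eligible: 202 + 28 + 32 + 43 + 19 = 324
e = 324 / (324 + 74) = 324 / 398 = 0.8141
e × U: 0.8141 × 77 = 62.69
Denom: 324 + 62.69 = 386.69
RR4 = 230 / 386.69 = 0.5948

59.5%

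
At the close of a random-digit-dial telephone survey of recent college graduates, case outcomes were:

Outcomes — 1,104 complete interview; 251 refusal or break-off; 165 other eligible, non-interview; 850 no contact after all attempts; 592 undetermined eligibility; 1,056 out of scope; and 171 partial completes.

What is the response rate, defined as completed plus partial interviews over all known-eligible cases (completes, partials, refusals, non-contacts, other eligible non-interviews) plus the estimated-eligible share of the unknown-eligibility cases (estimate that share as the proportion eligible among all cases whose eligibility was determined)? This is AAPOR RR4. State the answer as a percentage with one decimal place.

43.1%

Top: 1104 + 171 = 1275
Known eligible: 1104 + 171 + 251 + 850 + 165 = 2541
e = 2541 / (2541 + 1056) = 2541 / 3597 = 0.7064
e × U: 0.7064 × 592 = 418.19
Denom: 2541 + 418.19 = 2959.19
RR4 = 1275 / 2959.19 = 0.4309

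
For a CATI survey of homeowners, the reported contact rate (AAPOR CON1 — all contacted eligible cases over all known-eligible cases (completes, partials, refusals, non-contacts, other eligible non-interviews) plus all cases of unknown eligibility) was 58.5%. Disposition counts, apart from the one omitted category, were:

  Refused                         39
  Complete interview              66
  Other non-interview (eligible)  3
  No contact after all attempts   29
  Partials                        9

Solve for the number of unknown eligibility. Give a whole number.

Num → 66 + 9 + 39 + 3 = 117
CON1 = 117 / D = 0.585
D = 117 / 0.585 = 200.0
Remaining denominator categories sum to 146
unknown eligibility = 200.0 − 146 ≈ 54

54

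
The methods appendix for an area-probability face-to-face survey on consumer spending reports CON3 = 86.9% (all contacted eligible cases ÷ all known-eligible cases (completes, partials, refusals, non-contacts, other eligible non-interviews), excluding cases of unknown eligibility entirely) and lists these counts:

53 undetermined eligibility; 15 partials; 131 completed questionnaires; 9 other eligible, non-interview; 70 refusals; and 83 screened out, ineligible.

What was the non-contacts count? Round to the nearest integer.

34

Num → 131 + 15 + 70 + 9 = 225
CON3 = 225 / D = 0.869
D = 225 / 0.869 = 258.9
Other denominator terms total 225
non-contacts = 258.9 − 225 ≈ 34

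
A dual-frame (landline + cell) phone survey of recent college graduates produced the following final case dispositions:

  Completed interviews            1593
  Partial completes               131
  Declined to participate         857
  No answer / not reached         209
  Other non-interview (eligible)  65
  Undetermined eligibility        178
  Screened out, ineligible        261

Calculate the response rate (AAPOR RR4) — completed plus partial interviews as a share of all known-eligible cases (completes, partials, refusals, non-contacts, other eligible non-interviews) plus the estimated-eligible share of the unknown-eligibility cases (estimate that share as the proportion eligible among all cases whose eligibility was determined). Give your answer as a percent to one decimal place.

Top → 1593 + 131 = 1724
Eligible (known) → 1593 + 131 + 857 + 209 + 65 = 2855
e = 2855 / (2855 + 261) = 2855 / 3116 = 0.9162
Estimated eligible among unknowns → 0.9162 × 178 = 163.08
Denom → 2855 + 163.08 = 3018.08
RR4 = 1724 / 3018.08 = 0.5712

57.1%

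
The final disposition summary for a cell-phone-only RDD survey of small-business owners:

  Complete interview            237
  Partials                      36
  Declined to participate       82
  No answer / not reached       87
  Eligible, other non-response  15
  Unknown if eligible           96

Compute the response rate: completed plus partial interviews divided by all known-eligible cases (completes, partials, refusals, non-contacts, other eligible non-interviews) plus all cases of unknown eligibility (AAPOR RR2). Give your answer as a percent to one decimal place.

49.4%

Numerator: 237 + 36 = 273
Denominator: 237 + 36 + 82 + 87 + 15 + 96 = 553
RR2 = 273 / 553 = 0.4937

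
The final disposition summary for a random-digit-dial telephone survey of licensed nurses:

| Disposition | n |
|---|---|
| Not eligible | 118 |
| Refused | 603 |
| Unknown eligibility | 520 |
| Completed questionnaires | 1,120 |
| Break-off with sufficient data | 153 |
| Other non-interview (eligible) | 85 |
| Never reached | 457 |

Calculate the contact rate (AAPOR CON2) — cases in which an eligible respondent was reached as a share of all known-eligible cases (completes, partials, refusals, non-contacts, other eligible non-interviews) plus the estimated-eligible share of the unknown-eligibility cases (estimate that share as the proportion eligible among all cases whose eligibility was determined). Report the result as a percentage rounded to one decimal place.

Numerator → 1120 + 153 + 603 + 85 = 1961
Determined eligible → 1120 + 153 + 603 + 457 + 85 = 2418
e = 2418 / (2418 + 118) = 2418 / 2536 = 0.9535
Estimated eligible among unknowns → 0.9535 × 520 = 495.82
Base → 2418 + 495.82 = 2913.82
CON2 = 1961 / 2913.82 = 0.6730

67.3%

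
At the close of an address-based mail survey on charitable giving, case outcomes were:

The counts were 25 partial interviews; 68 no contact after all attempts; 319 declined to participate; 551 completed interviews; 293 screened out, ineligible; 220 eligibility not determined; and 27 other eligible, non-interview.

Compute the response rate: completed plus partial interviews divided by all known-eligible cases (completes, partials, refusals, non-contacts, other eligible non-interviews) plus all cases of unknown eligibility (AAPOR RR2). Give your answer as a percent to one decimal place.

Numerator = 551 + 25 = 576
Denominator = 551 + 25 + 319 + 68 + 27 + 220 = 1210
RR2 = 576 / 1210 = 0.4760

47.6%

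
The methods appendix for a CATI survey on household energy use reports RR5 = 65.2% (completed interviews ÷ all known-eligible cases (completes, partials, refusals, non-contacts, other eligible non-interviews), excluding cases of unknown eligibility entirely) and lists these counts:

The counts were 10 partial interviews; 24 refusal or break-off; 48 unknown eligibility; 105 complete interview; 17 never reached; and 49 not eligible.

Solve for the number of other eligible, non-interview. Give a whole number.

RR5 = 105 / D = 0.652
D = 105 / 0.652 = 161.0
Rest of base = 156
other eligible, non-interview = 161.0 − 156 ≈ 5

5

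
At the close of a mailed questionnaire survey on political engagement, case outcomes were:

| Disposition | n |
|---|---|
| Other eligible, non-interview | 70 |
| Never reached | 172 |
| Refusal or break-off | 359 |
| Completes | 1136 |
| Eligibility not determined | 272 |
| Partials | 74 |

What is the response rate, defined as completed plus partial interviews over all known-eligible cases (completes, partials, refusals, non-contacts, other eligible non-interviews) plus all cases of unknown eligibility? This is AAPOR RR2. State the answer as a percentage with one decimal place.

58.1%

Numerator → 1136 + 74 = 1210
Base → 1136 + 74 + 359 + 172 + 70 + 272 = 2083
RR2 = 1210 / 2083 = 0.5809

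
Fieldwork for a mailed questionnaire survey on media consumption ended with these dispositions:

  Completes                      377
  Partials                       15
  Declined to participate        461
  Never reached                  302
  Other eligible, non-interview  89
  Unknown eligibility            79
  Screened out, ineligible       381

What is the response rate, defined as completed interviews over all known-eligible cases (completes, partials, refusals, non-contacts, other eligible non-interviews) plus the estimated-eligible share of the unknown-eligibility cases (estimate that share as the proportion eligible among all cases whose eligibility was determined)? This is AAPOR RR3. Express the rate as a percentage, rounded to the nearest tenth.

Numerator: 377
Determined eligible: 377 + 15 + 461 + 302 + 89 = 1244
e = 1244 / (1244 + 381) = 1244 / 1625 = 0.7655
Eligible share of unknowns: 0.7655 × 79 = 60.47
Base: 1244 + 60.47 = 1304.47
RR3 = 377 / 1304.47 = 0.2890

28.9%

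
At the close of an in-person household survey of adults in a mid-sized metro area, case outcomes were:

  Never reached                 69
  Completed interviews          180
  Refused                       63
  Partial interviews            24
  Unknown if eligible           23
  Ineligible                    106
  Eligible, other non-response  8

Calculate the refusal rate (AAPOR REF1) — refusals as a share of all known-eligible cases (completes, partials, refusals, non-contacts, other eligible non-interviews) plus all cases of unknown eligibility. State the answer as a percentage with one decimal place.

17.2%

Top = 63
Base = 180 + 24 + 63 + 69 + 8 + 23 = 367
REF1 = 63 / 367 = 0.1717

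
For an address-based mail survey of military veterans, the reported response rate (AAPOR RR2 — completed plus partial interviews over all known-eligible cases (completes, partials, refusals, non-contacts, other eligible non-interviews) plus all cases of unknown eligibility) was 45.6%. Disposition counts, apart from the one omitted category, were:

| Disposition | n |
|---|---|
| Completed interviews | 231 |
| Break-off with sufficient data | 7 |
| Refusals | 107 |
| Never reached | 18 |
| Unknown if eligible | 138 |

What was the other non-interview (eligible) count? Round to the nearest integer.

Numerator = 231 + 7 = 238
RR2 = 238 / D = 0.456
D = 238 / 0.456 = 521.9
Other denominator terms total 501
other non-interview (eligible) = 521.9 − 501 ≈ 21

21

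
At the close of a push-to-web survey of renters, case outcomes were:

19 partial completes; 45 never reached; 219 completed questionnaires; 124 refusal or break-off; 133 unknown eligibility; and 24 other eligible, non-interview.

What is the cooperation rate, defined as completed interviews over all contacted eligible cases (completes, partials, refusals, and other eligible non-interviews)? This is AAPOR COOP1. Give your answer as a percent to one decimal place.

56.7%

Top: 219
Base: 219 + 19 + 124 + 24 = 386
COOP1 = 219 / 386 = 0.5674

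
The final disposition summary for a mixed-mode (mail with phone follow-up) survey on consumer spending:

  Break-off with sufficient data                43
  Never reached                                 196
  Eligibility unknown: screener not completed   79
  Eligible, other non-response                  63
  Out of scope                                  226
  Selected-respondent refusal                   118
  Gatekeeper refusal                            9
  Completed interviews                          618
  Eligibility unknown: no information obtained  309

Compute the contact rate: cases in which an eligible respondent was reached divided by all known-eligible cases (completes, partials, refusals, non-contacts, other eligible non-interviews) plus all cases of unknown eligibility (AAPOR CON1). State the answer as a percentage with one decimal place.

Refusal or break-off = 9 + 118 = 127
Undetermined eligibility = 79 + 309 = 388
Numerator: 618 + 43 + 127 + 63 = 851
Base: 618 + 43 + 127 + 196 + 63 + 388 = 1435
CON1 = 851 / 1435 = 0.5930

59.3%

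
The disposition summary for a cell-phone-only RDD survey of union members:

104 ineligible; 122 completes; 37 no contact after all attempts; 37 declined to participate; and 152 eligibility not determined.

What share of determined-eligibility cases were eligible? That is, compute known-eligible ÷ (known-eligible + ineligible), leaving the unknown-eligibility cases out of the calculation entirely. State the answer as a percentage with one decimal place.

65.3%

Determined eligible = 122 + 37 + 37 = 196
e = 196 / (196 + 104) = 196 / 300 = 0.6533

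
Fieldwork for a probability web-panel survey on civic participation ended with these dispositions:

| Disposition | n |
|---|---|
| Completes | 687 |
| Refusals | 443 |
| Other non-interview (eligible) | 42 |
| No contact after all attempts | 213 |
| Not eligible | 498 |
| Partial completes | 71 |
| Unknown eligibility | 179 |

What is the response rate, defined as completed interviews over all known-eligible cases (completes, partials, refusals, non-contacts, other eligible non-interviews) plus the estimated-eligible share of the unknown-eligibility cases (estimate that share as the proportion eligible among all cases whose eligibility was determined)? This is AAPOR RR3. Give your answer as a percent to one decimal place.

43.2%

Num → 687
Known eligible → 687 + 71 + 443 + 213 + 42 = 1456
e = 1456 / (1456 + 498) = 1456 / 1954 = 0.7451
Estimated eligible among unknowns → 0.7451 × 179 = 133.37
Base → 1456 + 133.37 = 1589.37
RR3 = 687 / 1589.37 = 0.4322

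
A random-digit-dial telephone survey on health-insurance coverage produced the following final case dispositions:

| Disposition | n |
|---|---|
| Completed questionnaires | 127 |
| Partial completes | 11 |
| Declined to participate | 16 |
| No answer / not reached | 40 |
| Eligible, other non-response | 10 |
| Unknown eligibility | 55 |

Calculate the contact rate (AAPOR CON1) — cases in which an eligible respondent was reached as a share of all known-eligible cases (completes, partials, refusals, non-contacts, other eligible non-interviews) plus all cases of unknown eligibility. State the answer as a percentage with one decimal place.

63.3%

Top: 127 + 11 + 16 + 10 = 164
Denominator: 127 + 11 + 16 + 40 + 10 + 55 = 259
CON1 = 164 / 259 = 0.6332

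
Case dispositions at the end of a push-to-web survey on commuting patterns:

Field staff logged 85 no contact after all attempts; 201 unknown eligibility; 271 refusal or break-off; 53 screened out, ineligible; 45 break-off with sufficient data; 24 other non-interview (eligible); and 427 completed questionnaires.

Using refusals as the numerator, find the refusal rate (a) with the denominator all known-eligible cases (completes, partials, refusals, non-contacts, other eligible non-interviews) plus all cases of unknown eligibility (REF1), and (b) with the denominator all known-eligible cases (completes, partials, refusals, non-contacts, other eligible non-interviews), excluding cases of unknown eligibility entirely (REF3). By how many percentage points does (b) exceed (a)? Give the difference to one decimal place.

6.1

Num = 271
Base = 427 + 45 + 271 + 85 + 24 + 201 = 1053
REF1 = 271 / 1053 = 0.2574
Base = 427 + 45 + 271 + 85 + 24 = 852
REF3 = 271 / 852 = 0.3181
Difference = 31.81 − 25.74 = 6.07 percentage points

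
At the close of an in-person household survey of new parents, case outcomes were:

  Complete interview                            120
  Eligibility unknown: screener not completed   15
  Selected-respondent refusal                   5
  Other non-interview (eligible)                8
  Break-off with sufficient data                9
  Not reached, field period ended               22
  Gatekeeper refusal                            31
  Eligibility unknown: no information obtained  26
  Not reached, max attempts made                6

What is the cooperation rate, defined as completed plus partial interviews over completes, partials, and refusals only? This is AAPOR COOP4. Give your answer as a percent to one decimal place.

78.2%

Refusals = 31 + 5 = 36
No answer / not reached = 22 + 6 = 28
Unknown if eligible = 15 + 26 = 41
Num = 120 + 9 = 129
Denom = 120 + 9 + 36 = 165
COOP4 = 129 / 165 = 0.7818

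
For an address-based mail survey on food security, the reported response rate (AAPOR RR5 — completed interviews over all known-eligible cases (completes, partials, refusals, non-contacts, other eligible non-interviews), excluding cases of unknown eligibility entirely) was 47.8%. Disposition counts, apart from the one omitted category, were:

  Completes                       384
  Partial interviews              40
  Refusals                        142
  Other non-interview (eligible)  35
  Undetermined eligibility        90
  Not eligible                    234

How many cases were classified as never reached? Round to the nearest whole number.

RR5 = 384 / D = 0.478
D = 384 / 0.478 = 803.3
Remaining denominator categories sum to 601
never reached = 803.3 − 601 ≈ 202

202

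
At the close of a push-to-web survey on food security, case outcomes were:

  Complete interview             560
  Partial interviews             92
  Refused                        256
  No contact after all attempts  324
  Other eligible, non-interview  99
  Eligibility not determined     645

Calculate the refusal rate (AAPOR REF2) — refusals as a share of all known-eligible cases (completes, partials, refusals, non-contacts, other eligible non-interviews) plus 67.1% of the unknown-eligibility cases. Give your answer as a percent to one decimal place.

Num = 256
Determined eligible = 560 + 92 + 256 + 324 + 99 = 1331
e × U = 0.6710 × 645 = 432.80
Denom = 1331 + 432.80 = 1763.80
REF2 = 256 / 1763.80 = 0.1451

14.5%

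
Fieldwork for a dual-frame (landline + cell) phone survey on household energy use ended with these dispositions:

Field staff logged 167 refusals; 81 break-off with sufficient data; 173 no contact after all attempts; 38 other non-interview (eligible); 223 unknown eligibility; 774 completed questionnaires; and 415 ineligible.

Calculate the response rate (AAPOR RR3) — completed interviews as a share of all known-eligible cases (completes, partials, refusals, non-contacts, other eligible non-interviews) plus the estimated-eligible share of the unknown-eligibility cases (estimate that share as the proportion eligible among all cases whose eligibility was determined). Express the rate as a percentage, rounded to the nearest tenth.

55.3%

Top = 774
Eligible (known) = 774 + 81 + 167 + 173 + 38 = 1233
e = 1233 / (1233 + 415) = 1233 / 1648 = 0.7482
e × U = 0.7482 × 223 = 166.85
Base = 1233 + 166.85 = 1399.85
RR3 = 774 / 1399.85 = 0.5529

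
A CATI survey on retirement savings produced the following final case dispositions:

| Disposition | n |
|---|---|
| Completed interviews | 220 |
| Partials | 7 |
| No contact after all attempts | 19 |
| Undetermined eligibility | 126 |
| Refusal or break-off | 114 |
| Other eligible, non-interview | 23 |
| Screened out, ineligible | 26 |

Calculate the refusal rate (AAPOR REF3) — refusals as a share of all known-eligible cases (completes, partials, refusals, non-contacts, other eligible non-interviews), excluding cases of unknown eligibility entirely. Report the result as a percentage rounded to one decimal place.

29.8%

Numerator → 114
Base → 220 + 7 + 114 + 19 + 23 = 383
REF3 = 114 / 383 = 0.2977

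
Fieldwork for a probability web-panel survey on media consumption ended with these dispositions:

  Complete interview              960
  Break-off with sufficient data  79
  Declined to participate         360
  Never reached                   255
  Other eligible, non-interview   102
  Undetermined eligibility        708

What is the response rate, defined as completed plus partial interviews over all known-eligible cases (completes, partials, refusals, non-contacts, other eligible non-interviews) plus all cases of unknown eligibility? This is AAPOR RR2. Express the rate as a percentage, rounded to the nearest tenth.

Top → 960 + 79 = 1039
Base → 960 + 79 + 360 + 255 + 102 + 708 = 2464
RR2 = 1039 / 2464 = 0.4217

42.2%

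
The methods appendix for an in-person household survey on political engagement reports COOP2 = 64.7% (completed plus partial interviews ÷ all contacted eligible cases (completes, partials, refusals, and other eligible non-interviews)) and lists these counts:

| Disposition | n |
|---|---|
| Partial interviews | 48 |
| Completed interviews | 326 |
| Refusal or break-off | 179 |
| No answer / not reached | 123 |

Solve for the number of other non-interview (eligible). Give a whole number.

25

Num → 326 + 48 = 374
COOP2 = 374 / D = 0.647
D = 374 / 0.647 = 578.1
Remaining denominator categories sum to 553
other non-interview (eligible) = 578.1 − 553 ≈ 25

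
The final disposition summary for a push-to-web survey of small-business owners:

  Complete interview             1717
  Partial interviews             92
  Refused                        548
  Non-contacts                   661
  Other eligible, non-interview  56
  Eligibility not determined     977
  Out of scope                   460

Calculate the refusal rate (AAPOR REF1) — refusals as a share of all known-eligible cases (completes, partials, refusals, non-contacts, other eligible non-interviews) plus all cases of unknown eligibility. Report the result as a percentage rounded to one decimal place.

13.5%

Numerator: 548
Base: 1717 + 92 + 548 + 661 + 56 + 977 = 4051
REF1 = 548 / 4051 = 0.1353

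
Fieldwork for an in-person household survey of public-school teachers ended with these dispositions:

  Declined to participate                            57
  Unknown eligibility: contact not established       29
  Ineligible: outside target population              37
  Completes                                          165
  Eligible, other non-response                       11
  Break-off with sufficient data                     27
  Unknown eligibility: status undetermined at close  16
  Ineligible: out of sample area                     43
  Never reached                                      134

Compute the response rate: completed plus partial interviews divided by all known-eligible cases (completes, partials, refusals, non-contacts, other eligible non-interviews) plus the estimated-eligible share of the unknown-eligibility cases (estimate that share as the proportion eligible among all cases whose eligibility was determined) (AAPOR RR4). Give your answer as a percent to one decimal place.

Unknown if eligible = 29 + 16 = 45
Not eligible = 37 + 43 = 80
Num = 165 + 27 = 192
Known eligible = 165 + 27 + 57 + 134 + 11 = 394
e = 394 / (394 + 80) = 394 / 474 = 0.8312
Estimated eligible among unknowns = 0.8312 × 45 = 37.40
Base = 394 + 37.40 = 431.40
RR4 = 192 / 431.40 = 0.4451

44.5%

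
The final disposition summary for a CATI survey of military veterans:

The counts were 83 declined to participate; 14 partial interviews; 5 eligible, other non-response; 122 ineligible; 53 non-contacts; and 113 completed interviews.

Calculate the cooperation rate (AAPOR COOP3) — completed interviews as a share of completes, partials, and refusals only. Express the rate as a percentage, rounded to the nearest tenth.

Num → 113
Denom → 113 + 14 + 83 = 210
COOP3 = 113 / 210 = 0.5381

53.8%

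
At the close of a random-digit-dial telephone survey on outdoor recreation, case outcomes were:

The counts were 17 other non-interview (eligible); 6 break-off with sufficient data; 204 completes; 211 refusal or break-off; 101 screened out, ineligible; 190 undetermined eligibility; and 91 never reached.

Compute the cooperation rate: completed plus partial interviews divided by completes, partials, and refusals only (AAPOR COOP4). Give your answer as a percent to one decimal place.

49.9%

Numerator → 204 + 6 = 210
Denominator → 204 + 6 + 211 = 421
COOP4 = 210 / 421 = 0.4988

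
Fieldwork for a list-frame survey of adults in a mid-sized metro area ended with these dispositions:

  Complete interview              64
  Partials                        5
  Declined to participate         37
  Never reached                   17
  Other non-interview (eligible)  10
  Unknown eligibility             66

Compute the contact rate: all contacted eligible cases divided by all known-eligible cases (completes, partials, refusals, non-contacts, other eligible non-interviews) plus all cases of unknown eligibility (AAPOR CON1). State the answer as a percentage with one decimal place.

Numerator: 64 + 5 + 37 + 10 = 116
Base: 64 + 5 + 37 + 17 + 10 + 66 = 199
CON1 = 116 / 199 = 0.5829

58.3%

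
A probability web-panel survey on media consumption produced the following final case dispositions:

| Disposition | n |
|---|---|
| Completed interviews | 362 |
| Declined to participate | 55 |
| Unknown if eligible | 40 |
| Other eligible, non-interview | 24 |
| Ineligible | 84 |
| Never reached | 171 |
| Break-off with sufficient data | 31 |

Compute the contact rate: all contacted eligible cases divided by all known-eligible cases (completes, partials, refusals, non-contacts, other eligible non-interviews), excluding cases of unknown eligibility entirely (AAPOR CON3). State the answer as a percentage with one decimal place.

Numerator → 362 + 31 + 55 + 24 = 472
Base → 362 + 31 + 55 + 171 + 24 = 643
CON3 = 472 / 643 = 0.7341

73.4%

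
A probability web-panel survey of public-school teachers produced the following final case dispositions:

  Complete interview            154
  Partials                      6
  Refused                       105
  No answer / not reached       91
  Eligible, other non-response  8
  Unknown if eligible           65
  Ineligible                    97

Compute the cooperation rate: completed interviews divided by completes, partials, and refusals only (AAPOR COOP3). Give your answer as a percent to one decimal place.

58.1%

Numerator → 154
Denom → 154 + 6 + 105 = 265
COOP3 = 154 / 265 = 0.5811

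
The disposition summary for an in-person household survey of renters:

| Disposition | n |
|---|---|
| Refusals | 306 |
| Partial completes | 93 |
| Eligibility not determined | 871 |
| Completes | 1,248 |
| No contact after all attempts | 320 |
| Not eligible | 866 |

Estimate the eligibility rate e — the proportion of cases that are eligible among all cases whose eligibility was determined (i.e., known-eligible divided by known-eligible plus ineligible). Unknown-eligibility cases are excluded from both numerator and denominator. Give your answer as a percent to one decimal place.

Known eligible → 1248 + 93 + 306 + 320 = 1967
e = 1967 / (1967 + 866) = 1967 / 2833 = 0.6943

69.4%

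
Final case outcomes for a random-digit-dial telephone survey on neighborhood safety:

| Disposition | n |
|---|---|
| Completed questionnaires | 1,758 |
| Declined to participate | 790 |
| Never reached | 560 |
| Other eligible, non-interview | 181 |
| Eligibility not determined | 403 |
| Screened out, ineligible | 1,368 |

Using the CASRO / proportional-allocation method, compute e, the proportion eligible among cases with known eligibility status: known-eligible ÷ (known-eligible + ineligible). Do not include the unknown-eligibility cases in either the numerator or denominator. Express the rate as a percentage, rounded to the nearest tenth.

Determined eligible = 1758 + 790 + 560 + 181 = 3289
e = 3289 / (3289 + 1368) = 3289 / 4657 = 0.7062

70.6%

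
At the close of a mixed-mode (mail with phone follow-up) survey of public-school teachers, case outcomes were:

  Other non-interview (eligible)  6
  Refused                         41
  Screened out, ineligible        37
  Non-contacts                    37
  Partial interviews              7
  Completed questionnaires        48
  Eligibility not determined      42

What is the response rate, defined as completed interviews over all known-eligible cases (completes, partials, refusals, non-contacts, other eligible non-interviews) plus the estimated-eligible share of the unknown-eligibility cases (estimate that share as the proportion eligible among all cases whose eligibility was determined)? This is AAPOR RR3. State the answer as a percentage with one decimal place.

27.9%

Top → 48
Eligible (known) → 48 + 7 + 41 + 37 + 6 = 139
e = 139 / (139 + 37) = 139 / 176 = 0.7898
Eligible share of unknowns → 0.7898 × 42 = 33.17
Denominator → 139 + 33.17 = 172.17
RR3 = 48 / 172.17 = 0.2788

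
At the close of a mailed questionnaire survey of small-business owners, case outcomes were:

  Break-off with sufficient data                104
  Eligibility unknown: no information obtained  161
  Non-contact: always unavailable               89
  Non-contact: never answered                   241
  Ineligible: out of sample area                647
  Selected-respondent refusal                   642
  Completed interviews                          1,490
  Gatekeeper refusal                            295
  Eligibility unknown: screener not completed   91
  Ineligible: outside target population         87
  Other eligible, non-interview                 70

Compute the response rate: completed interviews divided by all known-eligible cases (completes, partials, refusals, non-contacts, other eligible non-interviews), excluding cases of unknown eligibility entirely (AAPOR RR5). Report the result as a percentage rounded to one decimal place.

50.8%

Declined to participate = 295 + 642 = 937
Never reached = 241 + 89 = 330
Unknown if eligible = 91 + 161 = 252
Out of scope = 87 + 647 = 734
Numerator → 1490
Base → 1490 + 104 + 937 + 330 + 70 = 2931
RR5 = 1490 / 2931 = 0.5084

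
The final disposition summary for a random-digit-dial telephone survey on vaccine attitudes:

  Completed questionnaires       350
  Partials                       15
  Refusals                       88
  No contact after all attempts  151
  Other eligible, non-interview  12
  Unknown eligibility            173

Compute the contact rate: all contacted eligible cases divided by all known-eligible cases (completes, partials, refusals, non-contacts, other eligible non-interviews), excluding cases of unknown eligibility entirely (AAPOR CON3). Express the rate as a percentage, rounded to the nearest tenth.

75.5%

Top → 350 + 15 + 88 + 12 = 465
Denom → 350 + 15 + 88 + 151 + 12 = 616
CON3 = 465 / 616 = 0.7549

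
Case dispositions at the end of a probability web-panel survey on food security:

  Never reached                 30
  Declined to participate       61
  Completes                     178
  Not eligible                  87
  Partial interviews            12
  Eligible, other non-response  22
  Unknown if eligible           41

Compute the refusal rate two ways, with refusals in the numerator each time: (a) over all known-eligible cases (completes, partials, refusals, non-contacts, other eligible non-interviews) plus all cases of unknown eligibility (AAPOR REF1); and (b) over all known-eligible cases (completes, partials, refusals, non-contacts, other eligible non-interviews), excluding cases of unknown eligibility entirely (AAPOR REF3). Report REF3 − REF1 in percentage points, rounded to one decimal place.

Num → 61
Denom → 178 + 12 + 61 + 30 + 22 + 41 = 344
REF1 = 61 / 344 = 0.1773
Denom → 178 + 12 + 61 + 30 + 22 = 303
REF3 = 61 / 303 = 0.2013
Difference = 20.13 − 17.73 = 2.40 percentage points

2.4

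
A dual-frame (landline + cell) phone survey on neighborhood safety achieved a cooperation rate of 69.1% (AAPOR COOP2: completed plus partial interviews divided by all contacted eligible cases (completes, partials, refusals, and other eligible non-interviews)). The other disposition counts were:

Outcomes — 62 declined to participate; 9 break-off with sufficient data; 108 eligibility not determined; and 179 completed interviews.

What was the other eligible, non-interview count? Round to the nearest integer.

22

Numerator → 179 + 9 = 188
COOP2 = 188 / D = 0.691
D = 188 / 0.691 = 272.1
Remaining denominator categories sum to 250
other eligible, non-interview = 272.1 − 250 ≈ 22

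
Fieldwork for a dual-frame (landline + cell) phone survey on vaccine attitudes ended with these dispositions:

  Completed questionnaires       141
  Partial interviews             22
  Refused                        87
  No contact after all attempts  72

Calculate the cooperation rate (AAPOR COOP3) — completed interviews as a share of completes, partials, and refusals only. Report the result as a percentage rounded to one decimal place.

56.4%

Num: 141
Denominator: 141 + 22 + 87 = 250
COOP3 = 141 / 250 = 0.5640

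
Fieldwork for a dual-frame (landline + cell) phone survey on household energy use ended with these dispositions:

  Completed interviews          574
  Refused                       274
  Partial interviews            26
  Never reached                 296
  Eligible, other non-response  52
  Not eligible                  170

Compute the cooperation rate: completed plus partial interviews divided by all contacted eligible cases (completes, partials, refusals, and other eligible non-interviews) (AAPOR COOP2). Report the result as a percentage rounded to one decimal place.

64.8%

Top → 574 + 26 = 600
Base → 574 + 26 + 274 + 52 = 926
COOP2 = 600 / 926 = 0.6479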